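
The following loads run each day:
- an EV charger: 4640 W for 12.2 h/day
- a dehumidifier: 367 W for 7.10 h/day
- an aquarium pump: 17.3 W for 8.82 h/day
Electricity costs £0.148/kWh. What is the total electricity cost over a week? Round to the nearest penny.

£61.50

EV charger: 4640 W × 12.2 h × 7 d = 396,256 Wh = 396.3 kWh
dehumidifier: 367 W × 7.10 h × 7 d = 18,240 Wh = 18.24 kWh
aquarium pump: 17.3 W × 8.82 h × 7 d = 1,068 Wh = 1.068 kWh
Total energy = 396.3 + 18.24 + 1.068 = 415.6 kWh
Cost = 415.6 kWh × £0.148 = £61.50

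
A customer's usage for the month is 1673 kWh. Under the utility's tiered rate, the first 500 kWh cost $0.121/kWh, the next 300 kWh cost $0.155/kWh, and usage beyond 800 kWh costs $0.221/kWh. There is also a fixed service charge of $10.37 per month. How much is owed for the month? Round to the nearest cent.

First 500 kWh × $0.121 = $60.50
Next 300 kWh × $0.155 = $46.50
Remaining 873 kWh × $0.221 = $192.93
Energy charge = $299.93; + service $10.37 = $310.30

$310.30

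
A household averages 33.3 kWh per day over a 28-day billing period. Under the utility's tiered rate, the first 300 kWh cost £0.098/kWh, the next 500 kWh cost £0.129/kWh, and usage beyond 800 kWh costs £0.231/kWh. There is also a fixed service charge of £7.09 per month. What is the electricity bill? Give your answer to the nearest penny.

£131.57

Usage = 33.3 kWh/day × 28 days = 932.4 kWh
First 300 kWh × £0.098 = £29.40
Next 500 kWh × £0.129 = £64.50
Remaining 132.4 kWh × £0.231 = £30.58
Energy charge = £124.48; + service £7.09 = £131.57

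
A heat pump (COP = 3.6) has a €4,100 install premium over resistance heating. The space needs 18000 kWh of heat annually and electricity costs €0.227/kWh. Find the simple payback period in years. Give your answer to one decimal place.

Resistance: 18000 kWh × €0.227 = €4,086.00/yr
Heat pump: 18000 / 3.6 = 5000 kWh in → × €0.227 = €1,135.00/yr
Annual savings = €2,951.00
Payback = €4,100 / €2,951.00 = 1.39 years

1.4 years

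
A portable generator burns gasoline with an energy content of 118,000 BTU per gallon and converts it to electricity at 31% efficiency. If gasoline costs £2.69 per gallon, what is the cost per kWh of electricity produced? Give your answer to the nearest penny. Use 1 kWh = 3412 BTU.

£0.25

Electrical output per gallon = 118,000 BTU × 0.31 / 3412 BTU/kWh = 10.72 kWh
Cost per kWh = £2.69 / 10.72 kWh = £0.251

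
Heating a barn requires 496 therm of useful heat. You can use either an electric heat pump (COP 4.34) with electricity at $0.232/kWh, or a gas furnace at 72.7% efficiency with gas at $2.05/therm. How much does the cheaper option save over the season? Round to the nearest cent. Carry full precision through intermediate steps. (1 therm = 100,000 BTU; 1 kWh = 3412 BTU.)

$621.54

Heat load = 496 therm × 100,000 = 49,600,000 BTU
Gas: input = 49,600,000 / 0.727 = 68,225,585 BTU = 682.3 therm → 682.3 × $2.05 = $1,398.62
Heat pump: 49,600,000 BTU / 3412 = 14,540 kWh heat; / 4.34 = 3,350 kWh in → × $0.232 = $777.09
Difference = |$1,398.62 − $777.09| = $621.54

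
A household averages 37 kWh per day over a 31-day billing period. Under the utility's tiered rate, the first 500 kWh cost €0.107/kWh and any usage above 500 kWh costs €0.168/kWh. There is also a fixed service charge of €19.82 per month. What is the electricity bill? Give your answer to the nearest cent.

Usage = 37 kWh/day × 31 days = 1147 kWh
First 500 kWh × €0.107 = €53.50
Remaining 647 kWh × €0.168 = €108.70
Energy charge = €162.20; + service €19.82 = €182.02

€182.02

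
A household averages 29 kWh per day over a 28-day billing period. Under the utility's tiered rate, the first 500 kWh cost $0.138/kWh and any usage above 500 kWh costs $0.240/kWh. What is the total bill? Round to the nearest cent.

$143.88

Usage = 29 kWh/day × 28 days = 812 kWh
First 500 kWh × $0.138 = $69.00
Remaining 312 kWh × $0.240 = $74.88
Total = $143.88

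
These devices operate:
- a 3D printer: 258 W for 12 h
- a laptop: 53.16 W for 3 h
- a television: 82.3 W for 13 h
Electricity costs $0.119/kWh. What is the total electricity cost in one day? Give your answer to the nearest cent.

$0.51

3D printer: 258 W × 12 h = 3,096 Wh = 3.096 kWh
laptop: 53.16 W × 3 h = 159 Wh = 0.1595 kWh
television: 82.3 W × 13 h = 1,070 Wh = 1.07 kWh
Total energy = 3.096 + 0.1595 + 1.07 = 4.325 kWh
Cost = 4.325 kWh × $0.119 = $0.51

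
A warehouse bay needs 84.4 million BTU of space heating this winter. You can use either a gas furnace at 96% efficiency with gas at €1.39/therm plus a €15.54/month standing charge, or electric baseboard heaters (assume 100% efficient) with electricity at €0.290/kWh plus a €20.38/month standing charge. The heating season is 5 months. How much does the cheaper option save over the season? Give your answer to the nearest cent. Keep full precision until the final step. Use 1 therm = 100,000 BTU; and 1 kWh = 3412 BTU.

Heat load = 84.4 × 10⁶ BTU = 84,400,000 BTU
Gas: input = 84,400,000 / 0.960 = 87,916,667 BTU = 879.2 therm → 879.2 × €1.39 = €1,222.04; + 5 × €15.54 standing = €1,299.74
Electric: 84,400,000 BTU / 3412 = 24,740 kWh → × €0.290 = €7,173.51; + 5 × €20.38 standing = €7,275.41
Difference = |€1,299.74 − €7,275.41| = €5,975.66

€5975.66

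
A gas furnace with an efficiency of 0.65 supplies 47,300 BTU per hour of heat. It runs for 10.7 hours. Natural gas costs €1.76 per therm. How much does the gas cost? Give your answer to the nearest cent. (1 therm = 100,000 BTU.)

Heat delivered = 47,300 BTU/h × 10.7 h = 506,110 BTU
Gas input = 506,110 / 0.65 = 778,631 BTU
= 778,631 / 100,000 = 7.786 therm
Cost = 7.786 × €1.76/therm = €13.70

€13.70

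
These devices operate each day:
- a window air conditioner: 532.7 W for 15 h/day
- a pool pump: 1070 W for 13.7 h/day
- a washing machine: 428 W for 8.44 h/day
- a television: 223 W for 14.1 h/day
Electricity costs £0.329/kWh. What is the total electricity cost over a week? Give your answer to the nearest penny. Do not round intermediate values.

£67.72

window air conditioner: 532.7 W × 15 h × 7 d = 55,934 Wh = 55.93 kWh
pool pump: 1070 W × 13.7 h × 7 d = 102,613 Wh = 102.6 kWh
washing machine: 428 W × 8.44 h × 7 d = 25,286 Wh = 25.29 kWh
television: 223 W × 14.1 h × 7 d = 22,010 Wh = 22.01 kWh
Total energy = 55.93 + 102.6 + 25.29 + 22.01 = 205.8 kWh
Cost = 205.8 kWh × £0.329 = £67.72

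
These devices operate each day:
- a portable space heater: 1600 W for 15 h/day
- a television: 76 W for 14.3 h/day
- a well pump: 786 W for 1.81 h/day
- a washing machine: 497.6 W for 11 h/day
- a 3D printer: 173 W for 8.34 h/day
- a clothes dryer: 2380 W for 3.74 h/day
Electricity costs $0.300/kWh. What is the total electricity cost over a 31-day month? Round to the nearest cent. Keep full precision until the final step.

portable space heater: 1600 W × 15 h × 31 d = 744,000 Wh = 744 kWh
television: 76 W × 14.3 h × 31 d = 33,691 Wh = 33.69 kWh
well pump: 786 W × 1.81 h × 31 d = 44,102 Wh = 44.1 kWh
washing machine: 497.6 W × 11 h × 31 d = 169,682 Wh = 169.7 kWh
3D printer: 173 W × 8.34 h × 31 d = 44,727 Wh = 44.73 kWh
clothes dryer: 2380 W × 3.74 h × 31 d = 275,937 Wh = 275.9 kWh
Total energy = 744 + 33.69 + 44.1 + 169.7 + 44.73 + 275.9 = 1,312 kWh
Cost = 1,312 kWh × $0.300 = $393.64

$393.64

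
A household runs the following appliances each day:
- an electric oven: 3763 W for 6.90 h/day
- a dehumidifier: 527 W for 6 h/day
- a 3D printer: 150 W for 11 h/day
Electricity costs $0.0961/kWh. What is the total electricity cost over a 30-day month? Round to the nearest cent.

$88.73

electric oven: 3763 W × 6.90 h × 30 d = 778,941 Wh = 778.9 kWh
dehumidifier: 527 W × 6 h × 30 d = 94,860 Wh = 94.86 kWh
3D printer: 150 W × 11 h × 30 d = 49,500 Wh = 49.5 kWh
Total energy = 778.9 + 94.86 + 49.5 = 923.3 kWh
Cost = 923.3 kWh × $0.0961 = $88.73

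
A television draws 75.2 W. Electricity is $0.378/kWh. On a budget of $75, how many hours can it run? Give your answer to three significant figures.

2640 h

Energy budget = $75 / $0.378 per kWh = 198.4 kWh = 198,413 Wh
Runtime = 198,413 Wh / 75.2 W = 2,638 h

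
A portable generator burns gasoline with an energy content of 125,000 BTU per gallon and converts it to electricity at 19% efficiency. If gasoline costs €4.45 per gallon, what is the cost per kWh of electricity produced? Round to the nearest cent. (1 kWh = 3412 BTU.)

€0.64

Electrical output per gallon = 125,000 BTU × 0.19 / 3412 BTU/kWh = 6.961 kWh
Cost per kWh = €4.45 / 6.961 kWh = €0.639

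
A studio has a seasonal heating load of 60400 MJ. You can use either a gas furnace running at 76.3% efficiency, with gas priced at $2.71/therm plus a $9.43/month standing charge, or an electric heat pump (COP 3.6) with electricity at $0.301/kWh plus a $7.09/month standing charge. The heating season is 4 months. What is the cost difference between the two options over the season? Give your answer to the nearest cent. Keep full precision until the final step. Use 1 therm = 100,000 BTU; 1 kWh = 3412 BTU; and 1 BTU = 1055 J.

$639.85

Heat load = 60400 MJ = 60,400,000,000 J / 1055 = 57,251,185 BTU
Gas: input = 57,251,185 / 0.763 = 75,034,318 BTU = 750.3 therm → 750.3 × $2.71 = $2,033.43; + 4 × $9.43 standing = $2,071.15
Heat pump: 57,251,185 BTU / 3412 = 16,780 kWh heat; / 3.6 = 4,661 kWh in → × $0.301 = $1,402.94; + 4 × $7.09 standing = $1,431.30
Difference = |$2,071.15 − $1,431.30| = $639.85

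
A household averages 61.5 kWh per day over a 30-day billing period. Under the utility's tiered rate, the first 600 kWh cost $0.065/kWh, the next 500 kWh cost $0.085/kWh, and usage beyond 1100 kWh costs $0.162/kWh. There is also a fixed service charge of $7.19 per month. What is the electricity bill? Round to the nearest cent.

Usage = 61.5 kWh/day × 30 days = 1845 kWh
First 600 kWh × $0.065 = $39.00
Next 500 kWh × $0.085 = $42.50
Remaining 745 kWh × $0.162 = $120.69
Energy charge = $202.19; + service $7.19 = $209.38

$209.38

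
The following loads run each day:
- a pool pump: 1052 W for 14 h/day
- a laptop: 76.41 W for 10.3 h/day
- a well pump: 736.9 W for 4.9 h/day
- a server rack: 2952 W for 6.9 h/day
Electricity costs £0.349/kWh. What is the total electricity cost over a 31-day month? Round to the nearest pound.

£427

pool pump: 1052 W × 14 h × 31 d = 456,568 Wh = 456.6 kWh
laptop: 76.41 W × 10.3 h × 31 d = 24,398 Wh = 24.4 kWh
well pump: 736.9 W × 4.9 h × 31 d = 111,935 Wh = 111.9 kWh
server rack: 2952 W × 6.9 h × 31 d = 631,433 Wh = 631.4 kWh
Total energy = 456.6 + 24.4 + 111.9 + 631.4 = 1,224 kWh
Cost = 1,224 kWh × £0.349 = £427.29 ≈ £427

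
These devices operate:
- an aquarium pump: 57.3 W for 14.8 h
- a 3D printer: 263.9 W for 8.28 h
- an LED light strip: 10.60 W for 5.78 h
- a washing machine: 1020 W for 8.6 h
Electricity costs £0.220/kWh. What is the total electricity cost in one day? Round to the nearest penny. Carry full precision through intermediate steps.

aquarium pump: 57.3 W × 14.8 h = 848 Wh = 0.848 kWh
3D printer: 263.9 W × 8.28 h = 2,185 Wh = 2.185 kWh
LED light strip: 10.60 W × 5.78 h = 61 Wh = 0.06127 kWh
washing machine: 1020 W × 8.6 h = 8,772 Wh = 8.772 kWh
Total energy = 0.848 + 2.185 + 0.06127 + 8.772 = 11.87 kWh
Cost = 11.87 kWh × £0.220 = £2.61

£2.61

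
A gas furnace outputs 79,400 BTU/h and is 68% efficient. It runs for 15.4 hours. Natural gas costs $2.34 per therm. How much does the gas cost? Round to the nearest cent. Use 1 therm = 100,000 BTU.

Heat delivered = 79,400 BTU/h × 15.4 h = 1,222,760 BTU
Gas input = 1,222,760 / 0.68 = 1,798,176 BTU
= 1,798,176 / 100,000 = 17.98 therm
Cost = 17.98 × $2.34/therm = $42.08

$42.08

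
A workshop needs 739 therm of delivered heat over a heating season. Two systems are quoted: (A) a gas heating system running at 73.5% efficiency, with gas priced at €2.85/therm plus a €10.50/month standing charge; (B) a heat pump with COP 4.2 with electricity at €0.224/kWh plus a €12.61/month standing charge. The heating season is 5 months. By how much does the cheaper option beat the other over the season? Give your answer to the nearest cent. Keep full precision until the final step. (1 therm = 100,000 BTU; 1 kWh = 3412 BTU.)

Heat load = 739 therm × 100,000 = 73,900,000 BTU
Gas: input = 73,900,000 / 0.735 = 100,544,218 BTU = 1,005 therm → 1,005 × €2.85 = €2,865.51; + 5 × €10.50 standing = €2,918.01
Heat pump: 73,900,000 BTU / 3412 = 21,660 kWh heat; / 4.2 = 5,157 kWh in → × €0.224 = €1,155.14; + 5 × €12.61 standing = €1,218.19
Difference = |€2,918.01 − €1,218.19| = €1,699.82

€1699.82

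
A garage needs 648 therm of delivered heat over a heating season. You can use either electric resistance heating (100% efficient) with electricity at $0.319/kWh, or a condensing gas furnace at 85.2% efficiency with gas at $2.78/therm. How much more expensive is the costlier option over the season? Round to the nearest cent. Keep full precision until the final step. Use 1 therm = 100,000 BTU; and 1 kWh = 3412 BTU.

Heat load = 648 therm × 100,000 = 64,800,000 BTU
Gas: input = 64,800,000 / 0.852 = 76,056,338 BTU = 760.6 therm → 760.6 × $2.78 = $2,114.37
Electric: 64,800,000 BTU / 3412 = 18,990 kWh → × $0.319 = $6,058.38
Difference = |$2,114.37 − $6,058.38| = $3,944.02

$3944.02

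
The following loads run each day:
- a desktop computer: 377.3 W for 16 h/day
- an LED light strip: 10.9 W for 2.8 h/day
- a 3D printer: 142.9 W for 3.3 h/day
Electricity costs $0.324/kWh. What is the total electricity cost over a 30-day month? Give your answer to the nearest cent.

desktop computer: 377.3 W × 16 h × 30 d = 181,104 Wh = 181.1 kWh
LED light strip: 10.9 W × 2.8 h × 30 d = 916 Wh = 0.9156 kWh
3D printer: 142.9 W × 3.3 h × 30 d = 14,147 Wh = 14.15 kWh
Total energy = 181.1 + 0.9156 + 14.15 = 196.2 kWh
Cost = 196.2 kWh × $0.324 = $63.56

$63.56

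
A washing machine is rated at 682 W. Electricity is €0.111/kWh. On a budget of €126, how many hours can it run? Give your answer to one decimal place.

Energy budget = €126 / €0.111 per kWh = 1,135 kWh = 1,135,135 Wh
Runtime = 1,135,135 Wh / 682 W = 1,664 h

1664.4 h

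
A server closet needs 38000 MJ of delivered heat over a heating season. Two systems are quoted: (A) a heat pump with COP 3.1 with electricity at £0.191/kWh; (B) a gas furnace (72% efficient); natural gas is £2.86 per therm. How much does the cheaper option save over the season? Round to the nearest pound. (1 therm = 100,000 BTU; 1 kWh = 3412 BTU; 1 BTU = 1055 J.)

Heat load = 38000 MJ = 38,000,000,000 J / 1055 = 36,018,957 BTU
Gas: input = 36,018,957 / 0.72 = 50,026,330 BTU = 500.3 therm → 500.3 × £2.86 = £1,430.75
Heat pump: 36,018,957 BTU / 3412 = 10,560 kWh heat; / 3.1 = 3,405 kWh in → × £0.191 = £650.42
Difference = |£1,430.75 − £650.42| = £780.33 ≈ £780

£780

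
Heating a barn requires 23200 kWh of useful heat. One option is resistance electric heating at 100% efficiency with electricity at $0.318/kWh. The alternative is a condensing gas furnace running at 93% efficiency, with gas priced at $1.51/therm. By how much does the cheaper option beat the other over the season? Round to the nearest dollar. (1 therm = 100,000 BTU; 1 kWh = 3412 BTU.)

Heat load = 23200 kWh × 3412 = 79,158,400 BTU
Gas: input = 79,158,400 / 0.93 = 85,116,559 BTU = 851.2 therm → 851.2 × $1.51 = $1,285.26
Electric: 79,158,400 BTU / 3412 = 23,200 kWh → × $0.318 = $7,377.60
Difference = |$1,285.26 − $7,377.60| = $6,092.34 ≈ $6092

$6092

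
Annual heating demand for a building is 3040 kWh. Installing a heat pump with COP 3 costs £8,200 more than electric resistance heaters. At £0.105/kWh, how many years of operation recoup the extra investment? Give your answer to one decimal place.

38.5 years

Resistance: 3040 kWh × £0.105 = £319.20/yr
Heat pump: 3040 / 3 = 1013 kWh in → × £0.105 = £106.40/yr
Annual savings = £212.80
Payback = £8,200 / £212.80 = 38.5 years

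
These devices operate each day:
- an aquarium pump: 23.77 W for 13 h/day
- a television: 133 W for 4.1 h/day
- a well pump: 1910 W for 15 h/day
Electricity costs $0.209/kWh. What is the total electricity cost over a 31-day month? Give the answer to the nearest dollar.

aquarium pump: 23.77 W × 13 h × 31 d = 9,579 Wh = 9.579 kWh
television: 133 W × 4.1 h × 31 d = 16,904 Wh = 16.9 kWh
well pump: 1910 W × 15 h × 31 d = 888,150 Wh = 888.1 kWh
Total energy = 9.579 + 16.9 + 888.1 = 914.6 kWh
Cost = 914.6 kWh × $0.209 = $191.16 ≈ $191

$191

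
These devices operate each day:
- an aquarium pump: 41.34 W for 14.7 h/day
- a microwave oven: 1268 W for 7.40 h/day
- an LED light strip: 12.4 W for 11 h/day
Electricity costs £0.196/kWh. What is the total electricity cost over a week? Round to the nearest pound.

£14

aquarium pump: 41.34 W × 14.7 h × 7 d = 4,254 Wh = 4.254 kWh
microwave oven: 1268 W × 7.40 h × 7 d = 65,682 Wh = 65.68 kWh
LED light strip: 12.4 W × 11 h × 7 d = 955 Wh = 0.9548 kWh
Total energy = 4.254 + 65.68 + 0.9548 = 70.89 kWh
Cost = 70.89 kWh × £0.196 = £13.89 ≈ £14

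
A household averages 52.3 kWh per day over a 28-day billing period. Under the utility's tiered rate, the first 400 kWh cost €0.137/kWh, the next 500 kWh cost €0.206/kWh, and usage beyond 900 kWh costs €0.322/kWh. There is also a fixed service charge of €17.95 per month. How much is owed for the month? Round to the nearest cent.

Usage = 52.3 kWh/day × 28 days = 1464.4 kWh
First 400 kWh × €0.137 = €54.80
Next 500 kWh × €0.206 = €103.00
Remaining 564.4 kWh × €0.322 = €181.74
Energy charge = €339.54; + service €17.95 = €357.49

€357.49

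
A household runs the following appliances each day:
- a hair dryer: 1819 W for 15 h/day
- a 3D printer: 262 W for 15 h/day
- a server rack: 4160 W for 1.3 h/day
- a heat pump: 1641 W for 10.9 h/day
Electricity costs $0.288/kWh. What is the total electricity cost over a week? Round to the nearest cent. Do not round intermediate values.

$109.89

hair dryer: 1819 W × 15 h × 7 d = 190,995 Wh = 191 kWh
3D printer: 262 W × 15 h × 7 d = 27,510 Wh = 27.51 kWh
server rack: 4160 W × 1.3 h × 7 d = 37,856 Wh = 37.86 kWh
heat pump: 1641 W × 10.9 h × 7 d = 125,208 Wh = 125.2 kWh
Total energy = 191 + 27.51 + 37.86 + 125.2 = 381.6 kWh
Cost = 381.6 kWh × $0.288 = $109.89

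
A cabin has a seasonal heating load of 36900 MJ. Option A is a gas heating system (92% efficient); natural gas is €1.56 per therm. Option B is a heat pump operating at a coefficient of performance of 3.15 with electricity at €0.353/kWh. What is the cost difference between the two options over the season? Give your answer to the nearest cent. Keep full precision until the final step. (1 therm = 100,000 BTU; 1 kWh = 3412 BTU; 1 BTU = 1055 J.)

Heat load = 36900 MJ = 36,900,000,000 J / 1055 = 34,976,303 BTU
Gas: input = 34,976,303 / 0.920 = 38,017,721 BTU = 380.2 therm → 380.2 × €1.56 = €593.08
Heat pump: 34,976,303 BTU / 3412 = 10,250 kWh heat; / 3.15 = 3,254 kWh in → × €0.353 = €1,148.76
Difference = |€593.08 − €1,148.76| = €555.68

€555.68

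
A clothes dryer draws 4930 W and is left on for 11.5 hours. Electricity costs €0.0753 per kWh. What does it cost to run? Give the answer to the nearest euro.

Energy = 4930 W × 11.5 h = 56,695 Wh = 56.7 kWh
Cost = 56.7 kWh × €0.0753/kWh = €4.27 ≈ €4

€4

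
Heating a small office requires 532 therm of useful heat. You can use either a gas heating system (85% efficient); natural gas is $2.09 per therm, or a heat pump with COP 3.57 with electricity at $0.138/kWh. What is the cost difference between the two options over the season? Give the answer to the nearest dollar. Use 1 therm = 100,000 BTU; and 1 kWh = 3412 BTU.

Heat load = 532 therm × 100,000 = 53,200,000 BTU
Gas: input = 53,200,000 / 0.85 = 62,588,235 BTU = 625.9 therm → 625.9 × $2.09 = $1,308.09
Heat pump: 53,200,000 BTU / 3412 = 15,590 kWh heat; / 3.57 = 4,368 kWh in → × $0.138 = $602.72
Difference = |$1,308.09 − $602.72| = $705.38 ≈ $705

$705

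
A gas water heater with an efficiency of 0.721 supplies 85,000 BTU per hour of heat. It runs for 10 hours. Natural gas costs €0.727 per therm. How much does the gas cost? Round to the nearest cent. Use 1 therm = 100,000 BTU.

Heat delivered = 85,000 BTU/h × 10 h = 850,000 BTU
Gas input = 850,000 / 0.721 = 1,178,918 BTU
= 1,178,918 / 100,000 = 11.79 therm
Cost = 11.79 × €0.727/therm = €8.57

€8.57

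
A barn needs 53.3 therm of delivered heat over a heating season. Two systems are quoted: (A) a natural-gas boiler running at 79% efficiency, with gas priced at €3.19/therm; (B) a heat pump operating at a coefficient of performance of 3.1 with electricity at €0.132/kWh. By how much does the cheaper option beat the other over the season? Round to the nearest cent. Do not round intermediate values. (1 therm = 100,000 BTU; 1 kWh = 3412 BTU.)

€148.71

Heat load = 53.3 therm × 100,000 = 5,330,000 BTU
Gas: input = 5,330,000 / 0.79 = 6,746,835 BTU = 67.47 therm → 67.47 × €3.19 = €215.22
Heat pump: 5,330,000 BTU / 3412 = 1,562 kWh heat; / 3.1 = 503.9 kWh in → × €0.132 = €66.52
Difference = |€215.22 − €66.52| = €148.71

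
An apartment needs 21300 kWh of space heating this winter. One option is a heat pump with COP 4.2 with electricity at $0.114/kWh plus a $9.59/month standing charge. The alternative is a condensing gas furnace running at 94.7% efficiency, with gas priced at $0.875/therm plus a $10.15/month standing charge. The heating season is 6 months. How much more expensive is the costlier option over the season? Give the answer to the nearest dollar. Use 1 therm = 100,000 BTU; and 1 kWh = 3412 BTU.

Heat load = 21300 kWh × 3412 = 72,675,600 BTU
Gas: input = 72,675,600 / 0.947 = 76,742,978 BTU = 767.4 therm → 767.4 × $0.875 = $671.50; + 6 × $10.15 standing = $732.40
Heat pump: 72,675,600 BTU / 3412 = 21,300 kWh heat; / 4.2 = 5,071 kWh in → × $0.114 = $578.14; + 6 × $9.59 standing = $635.68
Difference = |$732.40 − $635.68| = $96.72 ≈ $97

$97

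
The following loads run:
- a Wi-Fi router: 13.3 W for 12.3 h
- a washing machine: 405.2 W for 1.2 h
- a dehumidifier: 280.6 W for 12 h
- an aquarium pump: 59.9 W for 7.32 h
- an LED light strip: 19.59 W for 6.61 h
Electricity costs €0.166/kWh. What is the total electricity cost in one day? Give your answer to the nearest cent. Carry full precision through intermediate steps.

€0.76

Wi-Fi router: 13.3 W × 12.3 h = 164 Wh = 0.1636 kWh
washing machine: 405.2 W × 1.2 h = 486 Wh = 0.4862 kWh
dehumidifier: 280.6 W × 12 h = 3,367 Wh = 3.367 kWh
aquarium pump: 59.9 W × 7.32 h = 438 Wh = 0.4385 kWh
LED light strip: 19.59 W × 6.61 h = 129 Wh = 0.1295 kWh
Total energy = 0.1636 + 0.4862 + 3.367 + 0.4385 + 0.1295 = 4.585 kWh
Cost = 4.585 kWh × €0.166 = €0.76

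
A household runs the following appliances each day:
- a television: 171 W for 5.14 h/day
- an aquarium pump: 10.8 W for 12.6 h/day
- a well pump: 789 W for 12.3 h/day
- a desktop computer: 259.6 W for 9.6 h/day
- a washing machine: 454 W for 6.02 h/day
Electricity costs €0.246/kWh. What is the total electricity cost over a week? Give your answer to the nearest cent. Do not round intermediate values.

€27.46

television: 171 W × 5.14 h × 7 d = 6,153 Wh = 6.153 kWh
aquarium pump: 10.8 W × 12.6 h × 7 d = 953 Wh = 0.9526 kWh
well pump: 789 W × 12.3 h × 7 d = 67,933 Wh = 67.93 kWh
desktop computer: 259.6 W × 9.6 h × 7 d = 17,445 Wh = 17.45 kWh
washing machine: 454 W × 6.02 h × 7 d = 19,132 Wh = 19.13 kWh
Total energy = 6.153 + 0.9526 + 67.93 + 17.45 + 19.13 = 111.6 kWh
Cost = 111.6 kWh × €0.246 = €27.46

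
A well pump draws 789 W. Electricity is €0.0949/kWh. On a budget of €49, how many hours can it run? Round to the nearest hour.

654 h

Energy budget = €49 / €0.0949 per kWh = 516.3 kWh = 516,333 Wh
Runtime = 516,333 Wh / 789 W = 654.4 h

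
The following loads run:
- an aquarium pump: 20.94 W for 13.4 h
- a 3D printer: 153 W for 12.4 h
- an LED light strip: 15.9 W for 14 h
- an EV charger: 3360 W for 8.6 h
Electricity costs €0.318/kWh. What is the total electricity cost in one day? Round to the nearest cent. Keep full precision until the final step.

aquarium pump: 20.94 W × 13.4 h = 281 Wh = 0.2806 kWh
3D printer: 153 W × 12.4 h = 1,897 Wh = 1.897 kWh
LED light strip: 15.9 W × 14 h = 223 Wh = 0.2226 kWh
EV charger: 3360 W × 8.6 h = 28,896 Wh = 28.9 kWh
Total energy = 0.2806 + 1.897 + 0.2226 + 28.9 = 31.3 kWh
Cost = 31.3 kWh × €0.318 = €9.95

€9.95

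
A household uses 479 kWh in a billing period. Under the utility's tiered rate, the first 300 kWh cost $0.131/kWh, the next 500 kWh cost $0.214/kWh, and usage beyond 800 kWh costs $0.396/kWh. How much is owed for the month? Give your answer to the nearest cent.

$77.61

First 300 kWh × $0.131 = $39.30
Next 179 kWh × $0.214 = $38.31
Remaining tier: 0 kWh (not reached)
Total = $77.61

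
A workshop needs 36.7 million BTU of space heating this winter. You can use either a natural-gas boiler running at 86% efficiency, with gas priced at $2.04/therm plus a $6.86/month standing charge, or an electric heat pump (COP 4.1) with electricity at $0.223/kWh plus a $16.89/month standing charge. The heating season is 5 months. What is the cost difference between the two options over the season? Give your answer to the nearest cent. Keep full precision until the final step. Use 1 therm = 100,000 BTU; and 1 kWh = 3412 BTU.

Heat load = 36.7 × 10⁶ BTU = 36,700,000 BTU
Gas: input = 36,700,000 / 0.86 = 42,674,419 BTU = 426.7 therm → 426.7 × $2.04 = $870.56; + 5 × $6.86 standing = $904.86
Heat pump: 36,700,000 BTU / 3412 = 10,760 kWh heat; / 4.1 = 2,623 kWh in → × $0.223 = $585.03; + 5 × $16.89 standing = $669.48
Difference = |$904.86 − $669.48| = $235.38

$235.38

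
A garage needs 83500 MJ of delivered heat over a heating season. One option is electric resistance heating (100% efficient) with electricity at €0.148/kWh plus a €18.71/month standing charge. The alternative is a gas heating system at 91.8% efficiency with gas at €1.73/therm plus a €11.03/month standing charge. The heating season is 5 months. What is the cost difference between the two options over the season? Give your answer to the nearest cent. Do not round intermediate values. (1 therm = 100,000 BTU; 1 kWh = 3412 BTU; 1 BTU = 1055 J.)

€1979.95

Heat load = 83500 MJ = 83,500,000,000 J / 1055 = 79,146,919 BTU
Gas: input = 79,146,919 / 0.918 = 86,216,688 BTU = 862.2 therm → 862.2 × €1.73 = €1,491.55; + 5 × €11.03 standing = €1,546.70
Electric: 79,146,919 BTU / 3412 = 23,200 kWh → × €0.148 = €3,433.10; + 5 × €18.71 standing = €3,526.65
Difference = |€1,546.70 − €3,526.65| = €1,979.95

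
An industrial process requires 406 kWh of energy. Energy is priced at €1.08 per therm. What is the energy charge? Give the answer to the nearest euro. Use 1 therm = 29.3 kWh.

€15

406 kWh × (0.03413 therm/kWh) = 13.86 therm
Cost = 13.86 therm × €1.08/therm = €14.97 ≈ €15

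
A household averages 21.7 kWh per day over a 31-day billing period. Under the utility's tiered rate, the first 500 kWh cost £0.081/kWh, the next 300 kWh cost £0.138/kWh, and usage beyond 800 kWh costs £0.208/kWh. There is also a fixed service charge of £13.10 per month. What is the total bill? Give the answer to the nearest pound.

£77

Usage = 21.7 kWh/day × 31 days = 672.7 kWh
First 500 kWh × £0.081 = £40.50
Next 172.7 kWh × £0.138 = £23.83
Remaining tier: 0 kWh (not reached)
Energy charge = £64.33; + service £13.10 = £77.43 ≈ £77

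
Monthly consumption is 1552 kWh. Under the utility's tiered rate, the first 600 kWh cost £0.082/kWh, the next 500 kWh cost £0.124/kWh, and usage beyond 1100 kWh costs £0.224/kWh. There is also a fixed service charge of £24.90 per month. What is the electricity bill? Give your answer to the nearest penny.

First 600 kWh × £0.082 = £49.20
Next 500 kWh × £0.124 = £62.00
Remaining 452 kWh × £0.224 = £101.25
Energy charge = £212.45; + service £24.90 = £237.35

£237.35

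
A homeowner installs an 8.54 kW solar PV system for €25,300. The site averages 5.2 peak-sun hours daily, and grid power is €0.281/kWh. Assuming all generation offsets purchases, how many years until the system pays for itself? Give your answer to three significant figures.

5.55 years

Daily generation = 8.54 kW × 5.2 h = 44.41 kWh
Annual generation = 44.41 × 365 = 16209 kWh
Annual savings = 16209 × €0.281 = €4,554.71
Payback = €25,300 / €4,554.71 = 5.55 years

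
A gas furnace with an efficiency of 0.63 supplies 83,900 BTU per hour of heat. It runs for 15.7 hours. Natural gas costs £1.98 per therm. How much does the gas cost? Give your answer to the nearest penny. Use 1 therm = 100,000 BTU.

£41.40

Heat delivered = 83,900 BTU/h × 15.7 h = 1,317,230 BTU
Gas input = 1,317,230 / 0.63 = 2,090,841 BTU
= 2,090,841 / 100,000 = 20.91 therm
Cost = 20.91 × £1.98/therm = £41.40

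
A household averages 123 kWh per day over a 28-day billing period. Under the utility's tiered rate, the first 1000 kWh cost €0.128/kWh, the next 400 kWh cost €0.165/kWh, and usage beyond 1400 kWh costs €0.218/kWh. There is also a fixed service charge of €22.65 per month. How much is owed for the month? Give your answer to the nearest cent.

€662.24

Usage = 123 kWh/day × 28 days = 3444 kWh
First 1000 kWh × €0.128 = €128.00
Next 400 kWh × €0.165 = €66.00
Remaining 2044 kWh × €0.218 = €445.59
Energy charge = €639.59; + service €22.65 = €662.24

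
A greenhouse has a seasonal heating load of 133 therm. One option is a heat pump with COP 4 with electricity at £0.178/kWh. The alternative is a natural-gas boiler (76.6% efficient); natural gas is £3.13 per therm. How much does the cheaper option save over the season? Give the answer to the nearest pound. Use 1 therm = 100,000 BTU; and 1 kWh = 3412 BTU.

£370

Heat load = 133 therm × 100,000 = 13,300,000 BTU
Gas: input = 13,300,000 / 0.766 = 17,362,924 BTU = 173.6 therm → 173.6 × £3.13 = £543.46
Heat pump: 13,300,000 BTU / 3412 = 3,898 kWh heat; / 4 = 974.5 kWh in → × £0.178 = £173.46
Difference = |£543.46 − £173.46| = £370.00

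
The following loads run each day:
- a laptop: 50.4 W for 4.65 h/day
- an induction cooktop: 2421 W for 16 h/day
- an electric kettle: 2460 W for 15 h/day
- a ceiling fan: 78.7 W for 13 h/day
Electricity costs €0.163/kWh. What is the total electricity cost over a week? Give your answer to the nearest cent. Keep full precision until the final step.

laptop: 50.4 W × 4.65 h × 7 d = 1,641 Wh = 1.641 kWh
induction cooktop: 2421 W × 16 h × 7 d = 271,152 Wh = 271.2 kWh
electric kettle: 2460 W × 15 h × 7 d = 258,300 Wh = 258.3 kWh
ceiling fan: 78.7 W × 13 h × 7 d = 7,162 Wh = 7.162 kWh
Total energy = 1.641 + 271.2 + 258.3 + 7.162 = 538.3 kWh
Cost = 538.3 kWh × €0.163 = €87.74

€87.74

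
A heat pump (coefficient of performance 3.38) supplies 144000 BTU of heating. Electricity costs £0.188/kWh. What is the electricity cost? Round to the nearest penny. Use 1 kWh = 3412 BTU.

£2.35

Heat delivered = 144,000 BTU / 3412 = 42.2 kWh
Electrical input = 42.2 kWh / 3.38 = 12.49 kWh
Cost = 12.49 × £0.188/kWh = £2.35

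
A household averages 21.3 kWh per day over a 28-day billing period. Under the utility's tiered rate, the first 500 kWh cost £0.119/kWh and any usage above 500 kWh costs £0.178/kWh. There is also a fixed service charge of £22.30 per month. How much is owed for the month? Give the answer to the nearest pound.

£99

Usage = 21.3 kWh/day × 28 days = 596.4 kWh
First 500 kWh × £0.119 = £59.50
Remaining 96.4 kWh × £0.178 = £17.16
Energy charge = £76.66; + service £22.30 = £98.96 ≈ £99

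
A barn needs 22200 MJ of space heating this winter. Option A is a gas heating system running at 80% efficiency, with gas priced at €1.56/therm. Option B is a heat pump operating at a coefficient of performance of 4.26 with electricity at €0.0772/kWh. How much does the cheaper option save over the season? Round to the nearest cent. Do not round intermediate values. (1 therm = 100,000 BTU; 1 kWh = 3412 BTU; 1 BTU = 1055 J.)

€298.57

Heat load = 22200 MJ = 22,200,000,000 J / 1055 = 21,042,654 BTU
Gas: input = 21,042,654 / 0.800 = 26,303,318 BTU = 263 therm → 263 × €1.56 = €410.33
Heat pump: 21,042,654 BTU / 3412 = 6,167 kWh heat; / 4.26 = 1,448 kWh in → × €0.0772 = €111.76
Difference = |€410.33 − €111.76| = €298.57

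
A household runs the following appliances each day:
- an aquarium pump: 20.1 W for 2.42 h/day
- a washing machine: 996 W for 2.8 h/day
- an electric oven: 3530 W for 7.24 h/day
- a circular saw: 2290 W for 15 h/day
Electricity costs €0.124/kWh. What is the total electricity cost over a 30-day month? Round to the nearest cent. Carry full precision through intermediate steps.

aquarium pump: 20.1 W × 2.42 h × 30 d = 1,459 Wh = 1.459 kWh
washing machine: 996 W × 2.8 h × 30 d = 83,664 Wh = 83.66 kWh
electric oven: 3530 W × 7.24 h × 30 d = 766,716 Wh = 766.7 kWh
circular saw: 2290 W × 15 h × 30 d = 1,030,500 Wh = 1,030 kWh
Total energy = 1.459 + 83.66 + 766.7 + 1,030 = 1,882 kWh
Cost = 1,882 kWh × €0.124 = €233.41

€233.41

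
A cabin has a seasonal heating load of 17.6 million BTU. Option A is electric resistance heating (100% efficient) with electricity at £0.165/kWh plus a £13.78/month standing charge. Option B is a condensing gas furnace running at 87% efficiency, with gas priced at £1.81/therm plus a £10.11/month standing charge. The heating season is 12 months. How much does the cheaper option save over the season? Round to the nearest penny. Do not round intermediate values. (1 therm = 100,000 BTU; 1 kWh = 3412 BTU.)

Heat load = 17.6 × 10⁶ BTU = 17,600,000 BTU
Gas: input = 17,600,000 / 0.87 = 20,229,885 BTU = 202.3 therm → 202.3 × £1.81 = £366.16; + 12 × £10.11 standing = £487.48
Electric: 17,600,000 BTU / 3412 = 5,158 kWh → × £0.165 = £851.11; + 12 × £13.78 standing = £1,016.47
Difference = |£487.48 − £1,016.47| = £528.99

£528.99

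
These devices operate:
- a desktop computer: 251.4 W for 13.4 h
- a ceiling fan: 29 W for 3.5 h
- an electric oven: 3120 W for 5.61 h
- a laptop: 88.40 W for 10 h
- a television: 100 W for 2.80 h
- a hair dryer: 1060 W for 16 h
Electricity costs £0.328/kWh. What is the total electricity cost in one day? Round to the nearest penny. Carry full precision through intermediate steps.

£12.82

desktop computer: 251.4 W × 13.4 h = 3,369 Wh = 3.369 kWh
ceiling fan: 29 W × 3.5 h = 102 Wh = 0.1015 kWh
electric oven: 3120 W × 5.61 h = 17,503 Wh = 17.5 kWh
laptop: 88.40 W × 10 h = 884 Wh = 0.884 kWh
television: 100 W × 2.80 h = 280 Wh = 0.28 kWh
hair dryer: 1060 W × 16 h = 16,960 Wh = 16.96 kWh
Total energy = 3.369 + 0.1015 + 17.5 + 0.884 + 0.28 + 16.96 = 39.1 kWh
Cost = 39.1 kWh × £0.328 = £12.82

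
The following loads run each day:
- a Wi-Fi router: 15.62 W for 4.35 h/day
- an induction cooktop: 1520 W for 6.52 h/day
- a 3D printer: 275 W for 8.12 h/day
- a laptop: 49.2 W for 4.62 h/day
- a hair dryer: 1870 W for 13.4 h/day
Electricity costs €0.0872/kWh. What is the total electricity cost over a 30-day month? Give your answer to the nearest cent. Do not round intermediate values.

Wi-Fi router: 15.62 W × 4.35 h × 30 d = 2,038 Wh = 2.038 kWh
induction cooktop: 1520 W × 6.52 h × 30 d = 297,312 Wh = 297.3 kWh
3D printer: 275 W × 8.12 h × 30 d = 66,990 Wh = 66.99 kWh
laptop: 49.2 W × 4.62 h × 30 d = 6,819 Wh = 6.819 kWh
hair dryer: 1870 W × 13.4 h × 30 d = 751,740 Wh = 751.7 kWh
Total energy = 2.038 + 297.3 + 66.99 + 6.819 + 751.7 = 1,125 kWh
Cost = 1,125 kWh × €0.0872 = €98.09

€98.09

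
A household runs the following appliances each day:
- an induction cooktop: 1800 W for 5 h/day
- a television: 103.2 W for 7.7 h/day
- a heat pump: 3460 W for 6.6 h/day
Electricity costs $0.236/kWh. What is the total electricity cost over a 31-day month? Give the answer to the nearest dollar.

induction cooktop: 1800 W × 5 h × 31 d = 279,000 Wh = 279 kWh
television: 103.2 W × 7.7 h × 31 d = 24,634 Wh = 24.63 kWh
heat pump: 3460 W × 6.6 h × 31 d = 707,916 Wh = 707.9 kWh
Total energy = 279 + 24.63 + 707.9 = 1,012 kWh
Cost = 1,012 kWh × $0.236 = $238.73 ≈ $239

$239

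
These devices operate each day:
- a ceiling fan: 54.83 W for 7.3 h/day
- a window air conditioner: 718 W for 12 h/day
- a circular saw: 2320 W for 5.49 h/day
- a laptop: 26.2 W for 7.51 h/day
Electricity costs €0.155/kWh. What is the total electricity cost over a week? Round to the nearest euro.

ceiling fan: 54.83 W × 7.3 h × 7 d = 2,802 Wh = 2.802 kWh
window air conditioner: 718 W × 12 h × 7 d = 60,312 Wh = 60.31 kWh
circular saw: 2320 W × 5.49 h × 7 d = 89,158 Wh = 89.16 kWh
laptop: 26.2 W × 7.51 h × 7 d = 1,377 Wh = 1.377 kWh
Total energy = 2.802 + 60.31 + 89.16 + 1.377 = 153.6 kWh
Cost = 153.6 kWh × €0.155 = €23.82 ≈ €24

€24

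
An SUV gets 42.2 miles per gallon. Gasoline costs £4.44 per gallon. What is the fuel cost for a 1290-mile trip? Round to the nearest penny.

Fuel = 1290 mi / 42.2 mpg = 30.57 gal
Cost = 30.57 gal × £4.44/gal = £135.73

£135.73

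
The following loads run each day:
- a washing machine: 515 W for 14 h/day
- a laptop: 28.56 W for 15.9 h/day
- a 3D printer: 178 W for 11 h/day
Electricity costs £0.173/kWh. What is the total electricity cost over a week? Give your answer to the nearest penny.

washing machine: 515 W × 14 h × 7 d = 50,470 Wh = 50.47 kWh
laptop: 28.56 W × 15.9 h × 7 d = 3,179 Wh = 3.179 kWh
3D printer: 178 W × 11 h × 7 d = 13,706 Wh = 13.71 kWh
Total energy = 50.47 + 3.179 + 13.71 = 67.35 kWh
Cost = 67.35 kWh × £0.173 = £11.65

£11.65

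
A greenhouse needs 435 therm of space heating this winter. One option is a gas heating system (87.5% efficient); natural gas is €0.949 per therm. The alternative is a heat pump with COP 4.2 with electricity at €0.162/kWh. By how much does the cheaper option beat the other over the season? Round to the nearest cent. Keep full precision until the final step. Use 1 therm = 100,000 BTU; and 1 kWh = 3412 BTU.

€19.96

Heat load = 435 therm × 100,000 = 43,500,000 BTU
Gas: input = 43,500,000 / 0.875 = 49,714,286 BTU = 497.1 therm → 497.1 × €0.949 = €471.79
Heat pump: 43,500,000 BTU / 3412 = 12,750 kWh heat; / 4.2 = 3,036 kWh in → × €0.162 = €491.75
Difference = |€471.79 − €491.75| = €19.96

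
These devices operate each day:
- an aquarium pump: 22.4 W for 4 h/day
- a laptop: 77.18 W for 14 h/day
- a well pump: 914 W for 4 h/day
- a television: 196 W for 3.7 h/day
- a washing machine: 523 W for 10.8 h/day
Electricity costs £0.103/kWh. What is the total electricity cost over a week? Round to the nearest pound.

aquarium pump: 22.4 W × 4 h × 7 d = 627 Wh = 0.6272 kWh
laptop: 77.18 W × 14 h × 7 d = 7,564 Wh = 7.564 kWh
well pump: 914 W × 4 h × 7 d = 25,592 Wh = 25.59 kWh
television: 196 W × 3.7 h × 7 d = 5,076 Wh = 5.076 kWh
washing machine: 523 W × 10.8 h × 7 d = 39,539 Wh = 39.54 kWh
Total energy = 0.6272 + 7.564 + 25.59 + 5.076 + 39.54 = 78.4 kWh
Cost = 78.4 kWh × £0.103 = £8.07 ≈ £8

£8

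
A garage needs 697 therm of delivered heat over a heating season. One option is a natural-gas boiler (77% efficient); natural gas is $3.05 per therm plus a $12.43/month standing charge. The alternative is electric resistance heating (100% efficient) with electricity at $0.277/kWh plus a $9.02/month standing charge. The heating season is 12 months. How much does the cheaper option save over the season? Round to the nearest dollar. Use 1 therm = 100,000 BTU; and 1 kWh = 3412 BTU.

Heat load = 697 therm × 100,000 = 69,700,000 BTU
Gas: input = 69,700,000 / 0.77 = 90,519,481 BTU = 905.2 therm → 905.2 × $3.05 = $2,760.84; + 12 × $12.43 standing = $2,910.00
Electric: 69,700,000 BTU / 3412 = 20,430 kWh → × $0.277 = $5,658.53; + 12 × $9.02 standing = $5,766.77
Difference = |$2,910.00 − $5,766.77| = $2,856.76 ≈ $2857

$2857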